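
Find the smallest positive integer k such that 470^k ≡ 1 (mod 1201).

400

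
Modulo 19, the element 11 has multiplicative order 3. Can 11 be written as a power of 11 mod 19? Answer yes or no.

yes

⟨11⟩ has order 3; its elements mod 19 are {1, 7, 11}.
11 is in this set.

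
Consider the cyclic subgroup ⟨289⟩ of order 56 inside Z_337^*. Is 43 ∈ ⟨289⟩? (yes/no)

yes

43 ∈ ⟨289⟩ iff 43^56 ≡ 1 (mod 337), since |⟨289⟩| = 56.
43^56 mod 337 = 1.
Since 1 = 1, 43 lies in the subgroup.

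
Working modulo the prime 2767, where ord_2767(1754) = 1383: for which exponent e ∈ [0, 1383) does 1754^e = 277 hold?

Baby-step giant-step with m = ceil(sqrt(1383)) = 38.
Baby table (1754^j mod 2767 for j=0..37):
  0:1  1:1754  2:2379  3:130  4:1126  5:2133  6:298  7:2496
  8:590  9:2  10:741  11:1991  12:260  13:2252  14:1499  15:596
  16:2225  17:1180  18:4  19:1482  20:1215  21:520  22:1737  23:231
  24:1192  25:1683  26:2360  27:8  28:197  29:2430  30:1040  31:707
  32:462  33:2384  34:599  35:1953  36:16  37:394
Giant step factor: 1754^(-38) ≡ 78 (mod 2767).
Scan 277·78^i mod 2767 for i = 0, 1, …:
  i=0: 277   i=1: 2237   i=2: 165   i=3: 1802
  i=4: 2206   i=5: 514   i=6: 1354   i=7: 466
  i=8: 377   i=9: 1736     …   i=34: 924
  i=35: 130
Match at i=35, j=3: e = 35·38 + 3 = 1333.

1333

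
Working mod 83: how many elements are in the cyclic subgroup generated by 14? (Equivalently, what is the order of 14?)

82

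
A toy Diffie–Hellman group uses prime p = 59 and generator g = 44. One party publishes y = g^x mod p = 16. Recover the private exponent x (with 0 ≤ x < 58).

Baby-step giant-step with m = ceil(sqrt(58)) = 8.
Baby table (44^j mod 59 for j=0..7):
  0:1  1:44  2:48  3:47  4:3  5:14  6:26  7:23
Giant step factor: 44^(-8) ≡ 46 (mod 59).
Scan 16·46^i mod 59 for i = 0, 1, …:
  i=0: 16   i=1: 28   i=2: 49   i=3: 12
  i=4: 21   i=5: 22   i=6: 9   i=7: 1
Match at i=7, j=0: x = 7·8 + 0 = 56.

56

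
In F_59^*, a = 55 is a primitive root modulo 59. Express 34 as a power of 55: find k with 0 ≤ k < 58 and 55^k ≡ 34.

35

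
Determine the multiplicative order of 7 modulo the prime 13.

The order of 7 must divide p − 1 = 12 = 2^2 · 3.
Divisors: 1, 2, 3, 4, 6, 12.
Check each in increasing order: 7^1 ≡ 7;  7^2 ≡ 10;  7^3 ≡ 5;  7^4 ≡ 9;  7^6 ≡ 12;  7^12 ≡ 1.
Smallest exponent giving 1 is 12.

12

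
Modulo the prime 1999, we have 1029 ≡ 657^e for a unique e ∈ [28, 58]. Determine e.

Compute 657^28 mod 1999 = 551, then multiply by 657 repeatedly:
  657^28=551  657^29=188  657^30=1577  657^31=607  657^32=998
  657^33=14  657^34=1202  657^35=109  657^36=1648  657^37=1277
  657^38=1408  657^39=1518  657^40=1824  657^41=967  657^42=1636
  657^43=1389  657^44=1029
Found 1029 at exponent 44.

44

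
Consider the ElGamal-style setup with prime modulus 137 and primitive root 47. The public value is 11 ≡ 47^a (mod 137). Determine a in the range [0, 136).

78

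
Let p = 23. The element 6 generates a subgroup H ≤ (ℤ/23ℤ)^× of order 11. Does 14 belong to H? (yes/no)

⟨6⟩ has order 11; its elements mod 23 are {1, 2, 3, 4, 6, 8, 9, 12, 13, 16, 18}.
14 is not in this set.

no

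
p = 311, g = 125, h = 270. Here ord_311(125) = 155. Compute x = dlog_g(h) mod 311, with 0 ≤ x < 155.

Baby-step giant-step with m = ceil(sqrt(155)) = 13.
Baby table (125^j mod 311 for j=0..12):
  0:1  1:125  2:75  3:45  4:27  5:265  6:159  7:282
  8:107  9:2  10:250  11:150  12:90
Giant step factor: 125^(-13) ≡ 144 (mod 311).
Scan 270·144^i mod 311 for i = 0, 1, …:
  i=0: 270   i=1: 5   i=2: 98   i=3: 117
  i=4: 54   i=5: 1
Match at i=5, j=0: x = 5·13 + 0 = 65.

65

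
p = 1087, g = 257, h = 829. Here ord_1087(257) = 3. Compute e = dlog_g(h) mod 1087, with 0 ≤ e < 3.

2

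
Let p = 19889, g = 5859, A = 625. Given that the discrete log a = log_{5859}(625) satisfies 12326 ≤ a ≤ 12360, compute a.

12352

Compute 5859^12326 mod 19889 = 13980, then multiply by 5859 repeatedly:
  5859^12326=13980  5859^12327=5918  5859^12328=7035  5859^12329=8057  5859^12330=9366
  5859^12331=1643  5859^12332=61  5859^12333=19286  5859^12334=7265  5859^12335=3175
  5859^12336=6110  5859^12337=18179  5859^12338=5166  5859^12339=16425  5859^12340=11093
  5859^12341=16524  5859^12342=14353  5859^12343=3535  5859^12344=7116  5859^12345=5300
  5859^12346=5971  5859^12347=19227  5859^12348=19586  5859^12349=14733  5859^12350=2387
  5859^12351=3466  5859^12352=625
Found 625 at exponent 12352.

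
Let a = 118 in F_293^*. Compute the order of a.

292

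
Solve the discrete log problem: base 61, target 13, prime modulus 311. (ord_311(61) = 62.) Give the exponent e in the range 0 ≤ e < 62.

54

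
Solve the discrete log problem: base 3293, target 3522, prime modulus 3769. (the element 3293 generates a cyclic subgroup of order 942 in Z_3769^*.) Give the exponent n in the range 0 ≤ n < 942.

824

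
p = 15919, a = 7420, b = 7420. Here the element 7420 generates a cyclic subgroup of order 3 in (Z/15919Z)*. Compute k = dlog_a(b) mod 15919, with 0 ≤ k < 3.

1

Successive powers of 7420 modulo 15919:
  7420^0=1  7420^1=7420
So 7420^1 ≡ 7420 (mod 15919), giving k = 1.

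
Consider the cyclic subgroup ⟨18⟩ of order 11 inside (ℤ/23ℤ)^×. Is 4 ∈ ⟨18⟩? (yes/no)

yes

⟨18⟩ has order 11; its elements mod 23 are {1, 2, 3, 4, 6, 8, 9, 12, 13, 16, 18}.
4 is in this set.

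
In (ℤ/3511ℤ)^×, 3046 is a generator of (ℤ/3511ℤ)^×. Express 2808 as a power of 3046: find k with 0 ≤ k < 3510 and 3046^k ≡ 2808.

3121

Baby-step giant-step with m = ceil(sqrt(3510)) = 60.
Baby table (3046^j mod 3511 for j=0..59):
  0:1  1:3046  2:2054  3:3393  4:2205  5:3398  6:3391  7:3135
  8:2801  9:116  10:2236  11:3027  12:356  13:2988  14:936  15:124
  16:2027  17:1904  18:2923  19:3073  20:32  21:2675  22:2530  23:3246
  24:340  25:3406  26:3182  27:2012  28:1857  29:201  30:1332  31:2067
  32:859  33:819  34:1864  35:457  36:1666  37:1241  38:2250  39:28
  40:1024  41:1336  42:207  43:2053  44:347  45:151  46:5  47:1186
  48:3248  49:2921  50:492  51:2946  52:2911  53:1631  54:3472  55:580
  56:647  57:1091  58:1780  59:896
Giant step factor: 3046^(-60) ≡ 877 (mod 3511).
Scan 2808·877^i mod 3511 for i = 0, 1, …:
  i=0: 2808   i=1: 1405   i=2: 3335   i=3: 132
  i=4: 3412   i=5: 952   i=6: 2797   i=7: 2291
  i=8: 915   i=9: 1947     …   i=51: 620
  i=52: 3046
Match at i=52, j=1: k = 52·60 + 1 = 3121.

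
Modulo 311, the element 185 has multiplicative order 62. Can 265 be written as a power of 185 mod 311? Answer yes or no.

265 ∈ ⟨185⟩ iff 265^62 ≡ 1 (mod 311), since |⟨185⟩| = 62.
265^62 mod 311 = 1.
Since 1 = 1, 265 lies in the subgroup.

yes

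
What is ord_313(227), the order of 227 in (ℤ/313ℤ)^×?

312

The order of 227 must divide p − 1 = 312 = 2^3 · 3 · 13.
Divisors: 1, 2, 3, 4, 6, 8, 12, 13, 24, 26, 39, 52, 78, 104, 156, 312.
Check each in increasing order: 227^1 ≡ 227;  227^2 ≡ 197;  227^3 ≡ 273;  227^4 ≡ 310;  227^6 ≡ 35;  227^8 ≡ 9;  227^12 ≡ 286;  227^13 ≡ 131;  227^24 ≡ 103;  227^26 ≡ 259;  227^39 ≡ 125;  227^52 ≡ 99;  227^78 ≡ 288;  227^104 ≡ 98;  227^156 ≡ 312;  227^312 ≡ 1.
Smallest exponent giving 1 is 312.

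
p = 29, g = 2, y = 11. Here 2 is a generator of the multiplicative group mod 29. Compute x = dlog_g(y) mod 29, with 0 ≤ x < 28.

25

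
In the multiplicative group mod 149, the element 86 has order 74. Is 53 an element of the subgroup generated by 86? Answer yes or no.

yes

53 ∈ ⟨86⟩ iff 53^74 ≡ 1 (mod 149), since |⟨86⟩| = 74.
53^74 mod 149 = 1.
Since 1 = 1, 53 lies in the subgroup.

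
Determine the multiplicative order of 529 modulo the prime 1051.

525

The order of 529 must divide p − 1 = 1050 = 2 · 3 · 5^2 · 7.
Divisors: 1, 2, 3, 5, 6, 7, 10, 14, 15, 21, 25, 30, 35, 42, 50, 70, 75, 105, 150, 175, 210, 350, 525, 1050.
Check each in increasing order: 529^1 ≡ 529;  529^2 ≡ 275;  529^3 ≡ 437;  529^5 ≡ 361;  529^6 ≡ 738;  529^7 ≡ 481;  529^10 ≡ 1048;  529^14 ≡ 141;  529^15 ≡ 1019;  529^21 ≡ 557;  529^25 ≡ 96;  529^30 ≡ 1024;  529^35 ≡ 763;  529^42 ≡ 204;  529^50 ≡ 808;  529^70 ≡ 966;  529^75 ≡ 845;  529^105 ≡ 307;  529^150 ≡ 396;  529^175 ≡ 180;  529^210 ≡ 710;  529^350 ≡ 870;  529^525 ≡ 1.
Smallest exponent giving 1 is 525.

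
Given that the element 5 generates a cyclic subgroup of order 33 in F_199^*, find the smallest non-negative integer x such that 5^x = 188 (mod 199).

Successive powers of 5 modulo 199:
  5^0=1  5^1=5  5^2=25  5^3=125  5^4=28  5^5=140
  5^6=103  5^7=117  5^8=187  5^9=139  5^10=98  5^11=92
  5^12=62  5^13=111  5^14=157  5^15=188
So 5^15 ≡ 188 (mod 199), giving x = 15.

15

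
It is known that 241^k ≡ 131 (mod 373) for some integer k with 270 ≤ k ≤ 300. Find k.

271

Compute 241^270 mod 373 = 64, then multiply by 241 repeatedly:
  241^270=64  241^271=131
Found 131 at exponent 271.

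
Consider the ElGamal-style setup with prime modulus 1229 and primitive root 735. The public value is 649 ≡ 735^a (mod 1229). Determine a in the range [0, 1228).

399

Baby-step giant-step with m = ceil(sqrt(1228)) = 36.
Baby table (735^j mod 1229 for j=0..35):
  0:1  1:735  2:694  3:55  4:1097  5:71  6:567  7:114
  8:218  9:460  10:125  11:929  12:720  13:730  14:706  15:272
  16:822  17:731  18:212  19:966  20:877  21:599  22:283  23:304
  24:991  25:817  26:743  27:429  28:691  29:308  30:244  31:1135
  32:963  33:1130  34:975  35:118
Giant step factor: 735^(-36) ≡ 230 (mod 1229).
Scan 649·230^i mod 1229 for i = 0, 1, …:
  i=0: 649   i=1: 561   i=2: 1214   i=3: 237
  i=4: 434   i=5: 271   i=6: 880   i=7: 844
  i=8: 1167   i=9: 488   i=10: 401   i=11: 55
Match at i=11, j=3: a = 11·36 + 3 = 399.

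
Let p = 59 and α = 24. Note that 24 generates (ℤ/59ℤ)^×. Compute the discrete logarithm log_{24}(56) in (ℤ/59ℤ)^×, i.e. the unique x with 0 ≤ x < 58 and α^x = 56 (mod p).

19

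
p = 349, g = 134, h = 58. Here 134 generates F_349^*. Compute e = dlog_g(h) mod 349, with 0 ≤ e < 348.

243

Baby-step giant-step with m = ceil(sqrt(348)) = 19.
Baby table (134^j mod 349 for j=0..18):
  0:1  1:134  2:157  3:98  4:219  5:30  6:181  7:173
  8:148  9:288  10:202  11:195  12:304  13:252  14:264  15:127
  16:266  17:46  18:231
Giant step factor: 134^(-19) ≡ 212 (mod 349).
Scan 58·212^i mod 349 for i = 0, 1, …:
  i=0: 58   i=1: 81   i=2: 71   i=3: 45
  i=4: 117   i=5: 25   i=6: 65   i=7: 169
  i=8: 230   i=9: 249   i=10: 89   i=11: 22
  i=12: 127
Match at i=12, j=15: e = 12·19 + 15 = 243.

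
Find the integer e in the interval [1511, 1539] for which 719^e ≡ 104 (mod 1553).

Compute 719^1511 mod 1553 = 799, then multiply by 719 repeatedly:
  719^1511=799  719^1512=1424  719^1513=429  719^1514=957  719^1515=104
Found 104 at exponent 1515.

1515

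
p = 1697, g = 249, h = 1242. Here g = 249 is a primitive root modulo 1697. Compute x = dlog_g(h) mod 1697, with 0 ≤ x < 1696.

Baby-step giant-step with m = ceil(sqrt(1696)) = 42.
Baby table (249^j mod 1697 for j=0..41):
  0:1  1:249  2:909  3:640  4:1539  5:1386  6:623  7:700
  8:1206  9:1622  10:1689  11:1402  12:1213  13:1668  14:1264  15:791
  16:107  17:1188  18:534  19:600  20:64  21:663  22:478  23:232
  24:70  25:460  26:841  27:678  28:819  29:291  30:1185  31:1484
  32:1267  33:1538  34:1137  35:1411  36:60  37:1364  38:236  39:1066
  40:702  41:7
Giant step factor: 249^(-42) ≡ 1365 (mod 1697).
Scan 1242·1365^i mod 1697 for i = 0, 1, …:
  i=0: 1242   i=1: 27   i=2: 1218   i=3: 1207
  i=4: 1465   i=5: 659   i=6: 125   i=7: 925
  i=8: 57   i=9: 1440     …   i=23: 384
  i=24: 1484
Match at i=24, j=31: x = 24·42 + 31 = 1039.

1039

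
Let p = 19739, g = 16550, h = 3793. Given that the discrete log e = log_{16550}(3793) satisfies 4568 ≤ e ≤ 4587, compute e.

4572

Compute 16550^4568 mod 19739 = 4712, then multiply by 16550 repeatedly:
  16550^4568=4712  16550^4569=14550  16550^4570=6439  16550^4571=14328  16550^4572=3793
Found 3793 at exponent 4572.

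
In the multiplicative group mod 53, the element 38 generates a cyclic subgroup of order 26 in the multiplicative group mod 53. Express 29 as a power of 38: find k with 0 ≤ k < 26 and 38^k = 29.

19

Successive powers of 38 modulo 53:
  38^0=1  38^1=38  38^2=13  38^3=17  38^4=10  38^5=9
  38^6=24  38^7=11  38^8=47  38^9=37  38^10=28  38^11=4
  38^12=46  38^13=52  38^14=15  38^15=40  38^16=36  38^17=43
  38^18=44  38^19=29
So 38^19 ≡ 29 (mod 53), giving k = 19.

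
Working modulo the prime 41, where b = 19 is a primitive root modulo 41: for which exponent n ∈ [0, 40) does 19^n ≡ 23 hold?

4

Successive powers of 19 modulo 41:
  19^0=1  19^1=19  19^2=33  19^3=12  19^4=23
So 19^4 ≡ 23 (mod 41), giving n = 4.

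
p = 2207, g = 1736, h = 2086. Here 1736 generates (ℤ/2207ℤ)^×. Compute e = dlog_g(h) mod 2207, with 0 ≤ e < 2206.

1663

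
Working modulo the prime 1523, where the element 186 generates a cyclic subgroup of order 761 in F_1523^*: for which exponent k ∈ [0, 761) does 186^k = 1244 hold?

198

Baby-step giant-step with m = ceil(sqrt(761)) = 28.
Baby table (186^j mod 1523 for j=0..27):
  0:1  1:186  2:1090  3:181  4:160  5:823  6:778  7:23
  8:1232  9:702  10:1117  11:634  12:653  13:1141  14:529  15:922
  16:916  17:1323  18:875  19:1312  20:352  21:1506  22:1407  23:1269
  24:1492  25:326  26:1239  27:481
Giant step factor: 186^(-28) ≡ 1040 (mod 1523).
Scan 1244·1040^i mod 1523 for i = 0, 1, …:
  i=0: 1244   i=1: 733   i=2: 820   i=3: 1443
  i=4: 565   i=5: 1245   i=6: 250   i=7: 1090
Match at i=7, j=2: k = 7·28 + 2 = 198.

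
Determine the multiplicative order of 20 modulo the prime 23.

22

The order of 20 must divide p − 1 = 22 = 2 · 11.
Divisors: 1, 2, 11, 22.
Check each in increasing order: 20^1 ≡ 20;  20^2 ≡ 9;  20^11 ≡ 22;  20^22 ≡ 1.
Smallest exponent giving 1 is 22.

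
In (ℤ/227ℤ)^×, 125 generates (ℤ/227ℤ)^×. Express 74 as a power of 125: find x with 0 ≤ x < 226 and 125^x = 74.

Baby-step giant-step with m = ceil(sqrt(226)) = 16.
Baby table (125^j mod 227 for j=0..15):
  0:1  1:125  2:189  3:17  4:82  5:35  6:62  7:32
  8:141  9:146  10:90  11:127  12:212  13:168  14:116  15:199
Giant step factor: 125^(-16) ≡ 43 (mod 227).
Scan 74·43^i mod 227 for i = 0, 1, …:
  i=0: 74   i=1: 4   i=2: 172   i=3: 132
  i=4: 1
Match at i=4, j=0: x = 4·16 + 0 = 64.

64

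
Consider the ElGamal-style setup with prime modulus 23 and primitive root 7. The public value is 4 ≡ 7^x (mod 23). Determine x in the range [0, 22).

Successive powers of 7 modulo 23:
  7^0=1  7^1=7  7^2=3  7^3=21  7^4=9  7^5=17
  7^6=4
So 7^6 ≡ 4 (mod 23), giving x = 6.

6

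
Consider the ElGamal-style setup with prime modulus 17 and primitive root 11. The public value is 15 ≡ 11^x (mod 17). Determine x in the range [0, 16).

Successive powers of 11 modulo 17:
  11^0=1  11^1=11  11^2=2  11^3=5  11^4=4  11^5=10
  11^6=8  11^7=3  11^8=16  11^9=6  11^10=15
So 11^10 ≡ 15 (mod 17), giving x = 10.

10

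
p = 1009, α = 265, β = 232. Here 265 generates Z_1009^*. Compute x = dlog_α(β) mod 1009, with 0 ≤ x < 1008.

Baby-step giant-step with m = ceil(sqrt(1008)) = 32.
Baby table (265^j mod 1009 for j=0..31):
  0:1  1:265  2:604  3:638  4:567  5:923  6:417  7:524
  8:627  9:679  10:333  11:462  12:341  13:564  14:128  15:623
  16:628  17:944  18:937  19:91  20:908  21:478  22:545  23:138
  24:246  25:614  26:261  27:553  28:240  29:33  30:673  31:761
Giant step factor: 265^(-32) ≡ 142 (mod 1009).
Scan 232·142^i mod 1009 for i = 0, 1, …:
  i=0: 232   i=1: 656   i=2: 324   i=3: 603
  i=4: 870   i=5: 442   i=6: 206   i=7: 1000
  i=8: 740   i=9: 144     …   i=19: 897
  i=20: 240
Match at i=20, j=28: x = 20·32 + 28 = 668.

668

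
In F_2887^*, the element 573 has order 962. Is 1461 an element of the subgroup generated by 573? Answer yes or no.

yes

1461 ∈ ⟨573⟩ iff 1461^962 ≡ 1 (mod 2887), since |⟨573⟩| = 962.
1461^962 mod 2887 = 1.
Since 1 = 1, 1461 lies in the subgroup.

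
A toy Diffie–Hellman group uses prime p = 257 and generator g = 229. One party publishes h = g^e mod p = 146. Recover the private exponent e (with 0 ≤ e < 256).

108

Baby-step giant-step with m = ceil(sqrt(256)) = 16.
Baby table (229^j mod 257 for j=0..15):
  0:1  1:229  2:13  3:150  4:169  5:151  6:141  7:164
  8:34  9:76  10:185  11:217  12:92  13:251  14:168  15:179
Giant step factor: 229^(-16) ≡ 255 (mod 257).
Scan 146·255^i mod 257 for i = 0, 1, …:
  i=0: 146   i=1: 222   i=2: 70   i=3: 117
  i=4: 23   i=5: 211   i=6: 92
Match at i=6, j=12: e = 6·16 + 12 = 108.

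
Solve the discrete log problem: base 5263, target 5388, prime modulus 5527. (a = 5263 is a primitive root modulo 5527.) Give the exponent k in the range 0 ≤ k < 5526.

3366

Baby-step giant-step with m = ceil(sqrt(5526)) = 75.
Baby table (5263^j mod 5527 for j=0..74):
  0:1  1:5263  2:3372  3:5166  4:1345  5:4175  6:3200  7:831
  8:1696  9:5470  10:3994  11:1241  12:3996  13:713  14:5213  15:5518
  16:2376  17:2814  18:3249  19:4476  20:1114  21:4362  22:3575  23:1317
  24:513  25:2743  26:5412  27:2725  28:4637  29:2826  30:81  31:724
  32:2309  33:3921  34:3932  35:1028  36:4958  37:987  38:4728  39:910
  40:2948  41:1035  42:3110  43:2483  44:2201  45:4798  46:4538  47:1327
  48:3400  49:3301  50:1802  51:5121  52:2171  53:1664  54:2864  55:1103
  56:1739  57:5172  58:5288  59:2299  60:1034  61:3374  62:4638  63:2562
  64:3453  65:363  66:3654  67:2569  68:1605  69:1859  70:1127  71:930
  72:3195  73:2151  74:1417
Giant step factor: 5263^(-75) ≡ 332 (mod 5527).
Scan 5388·332^i mod 5527 for i = 0, 1, …:
  i=0: 5388   i=1: 3595   i=2: 5235   i=3: 2542
  i=4: 3840   i=5: 3670   i=6: 2500   i=7: 950
  i=8: 361   i=9: 3785     …   i=43: 3507
  i=44: 3654
Match at i=44, j=66: k = 44·75 + 66 = 3366.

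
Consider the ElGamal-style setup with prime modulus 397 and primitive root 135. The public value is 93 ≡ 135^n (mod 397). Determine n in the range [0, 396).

Baby-step giant-step with m = ceil(sqrt(396)) = 20.
Baby table (135^j mod 397 for j=0..19):
  0:1  1:135  2:360  3:166  4:178  5:210  6:163  7:170
  8:321  9:62  10:33  11:88  12:367  13:317  14:316  15:181
  16:218  17:52  18:271  19:61
Giant step factor: 135^(-20) ≡ 144 (mod 397).
Scan 93·144^i mod 397 for i = 0, 1, …:
  i=0: 93   i=1: 291   i=2: 219   i=3: 173
  i=4: 298   i=5: 36   i=6: 23   i=7: 136
  i=8: 131   i=9: 205   i=10: 142   i=11: 201
  i=12: 360
Match at i=12, j=2: n = 12·20 + 2 = 242.

242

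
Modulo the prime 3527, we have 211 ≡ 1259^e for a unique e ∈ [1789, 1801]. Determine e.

1791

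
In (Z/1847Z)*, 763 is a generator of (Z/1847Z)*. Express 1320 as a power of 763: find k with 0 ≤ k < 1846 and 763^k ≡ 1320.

629

Baby-step giant-step with m = ceil(sqrt(1846)) = 43.
Baby table (763^j mod 1847 for j=0..42):
  0:1  1:763  2:364  3:682  4:1359  5:750  6:1527  7:1491
  8:1728  9:1553  10:1012  11:110  12:815  13:1253  14:1140  15:1730
  16:1232  17:1740  18:1474  19:1686  20:906  21:500  22:1018  23:994
  24:1152  25:1651  26:59  27:689  28:1159  29:1451  30:760  31:1769
  32:1437  33:1160  34:367  35:1124  36:604  37:949  38:63  39:47
  40:768  41:485  42:655
Giant step factor: 763^(-43) ≡ 1146 (mod 1847).
Scan 1320·1146^i mod 1847 for i = 0, 1, …:
  i=0: 1320   i=1: 27   i=2: 1390   i=3: 826
  i=4: 932   i=5: 506   i=6: 1765   i=7: 225
  i=8: 1117   i=9: 111     …   i=13: 28
  i=14: 689
Match at i=14, j=27: k = 14·43 + 27 = 629.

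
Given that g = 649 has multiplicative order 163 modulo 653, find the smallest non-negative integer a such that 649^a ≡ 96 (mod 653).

61

Baby-step giant-step with m = ceil(sqrt(163)) = 13.
Baby table (649^j mod 653 for j=0..12):
  0:1  1:649  2:16  3:589  4:256  5:282  6:178  7:594
  8:236  9:362  10:511  11:568  12:340
Giant step factor: 649^(-13) ≡ 133 (mod 653).
Scan 96·133^i mod 653 for i = 0, 1, …:
  i=0: 96   i=1: 361   i=2: 344   i=3: 42
  i=4: 362
Match at i=4, j=9: a = 4·13 + 9 = 61.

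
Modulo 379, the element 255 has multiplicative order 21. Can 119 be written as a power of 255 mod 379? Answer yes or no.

yes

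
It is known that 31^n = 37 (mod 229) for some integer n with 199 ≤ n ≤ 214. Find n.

212

Compute 31^199 mod 229 = 124, then multiply by 31 repeatedly:
  31^199=124  31^200=180  31^201=84  31^202=85  31^203=116
  31^204=161  31^205=182  31^206=146  31^207=175  31^208=158
  31^209=89  31^210=11  31^211=112  31^212=37
Found 37 at exponent 212.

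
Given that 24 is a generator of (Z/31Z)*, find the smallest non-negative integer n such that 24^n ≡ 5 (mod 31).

20

Successive powers of 24 modulo 31:
  24^0=1  24^1=24  24^2=18  24^3=29  24^4=14  24^5=26
  24^6=4  24^7=3  24^8=10  24^9=23  24^10=25  24^11=11
  24^12=16  24^13=12  24^14=9  24^15=30  24^16=7  24^17=13
  24^18=2  24^19=17  24^20=5
So 24^20 ≡ 5 (mod 31), giving n = 20.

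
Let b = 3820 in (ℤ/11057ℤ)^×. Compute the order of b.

11056

The order of 3820 must divide p − 1 = 11056 = 2^4 · 691.
Divisors: 1, 2, 4, 8, 16, 691, 1382, 2764, 5528, 11056.
Check each in increasing order: 3820^1 ≡ 3820;  3820^2 ≡ 8217;  3820^4 ≡ 5047;  3820^8 ≡ 7938;  3820^16 ≡ 9058;  3820^691 ≡ 1289;  3820^1382 ≡ 2971;  3820^2764 ≡ 3355;  3820^5528 ≡ 11056;  3820^11056 ≡ 1.
Smallest exponent giving 1 is 11056.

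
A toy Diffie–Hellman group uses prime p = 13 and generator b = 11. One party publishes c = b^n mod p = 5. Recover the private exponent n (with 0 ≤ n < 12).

Successive powers of 11 modulo 13:
  11^0=1  11^1=11  11^2=4  11^3=5
So 11^3 ≡ 5 (mod 13), giving n = 3.

3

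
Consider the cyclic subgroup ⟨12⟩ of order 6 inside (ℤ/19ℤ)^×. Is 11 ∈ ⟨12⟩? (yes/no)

yes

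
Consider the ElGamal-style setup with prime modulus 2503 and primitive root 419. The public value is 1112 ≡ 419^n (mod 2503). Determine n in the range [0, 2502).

Baby-step giant-step with m = ceil(sqrt(2502)) = 51.
Baby table (419^j mod 2503 for j=0..50):
  0:1  1:419  2:351  3:1895  4:554  5:1850  6:1723  7:1073
  8:1550  9:1173  10:899  11:1231  12:171  13:1565  14:2452  15:1158
  16:2123  17:972  18:1782  19:764  20:2235  21:343  22:1046  23:249
  24:1708  25:2297  26:1291  27:281  28:98  29:1014  30:1859  31:488
  32:1729  33:1084  34:1153  35:28  36:1720  37:2319  38:497  39:494
  40:1740  41:687  42:8  43:849  44:305  45:142  46:1929  47:2285
  48:1269  49:1075  50:2388
Giant step factor: 419^(-51) ≡ 1112 (mod 2503).
Scan 1112·1112^i mod 2503 for i = 0, 1, …:
  i=0: 1112   i=1: 62   i=2: 1363   i=3: 1341
  i=4: 1907   i=5: 543   i=6: 593   i=7: 1127
  i=8: 1724   i=9: 2293     …   i=47: 1368
  i=48: 1895
Match at i=48, j=3: n = 48·51 + 3 = 2451.

2451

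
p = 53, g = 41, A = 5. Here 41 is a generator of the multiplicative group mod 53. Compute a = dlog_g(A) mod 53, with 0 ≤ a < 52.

23

Baby-step giant-step with m = ceil(sqrt(52)) = 8.
Baby table (41^j mod 53 for j=0..7):
  0:1  1:41  2:38  3:21  4:13  5:3  6:17  7:8
Giant step factor: 41^(-8) ≡ 16 (mod 53).
Scan 5·16^i mod 53 for i = 0, 1, …:
  i=0: 5   i=1: 27   i=2: 8
Match at i=2, j=7: a = 2·8 + 7 = 23.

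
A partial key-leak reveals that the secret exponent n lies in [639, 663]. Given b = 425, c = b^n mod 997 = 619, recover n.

662

Compute 425^639 mod 997 = 320, then multiply by 425 repeatedly:
  425^639=320  425^640=408  425^641=919  425^642=748  425^643=854
  425^644=42  425^645=901  425^646=77  425^647=821  425^648=972
  425^649=342  425^650=785  425^651=627  425^652=276  425^653=651
  425^654=506  425^655=695  425^656=263  425^657=111  425^658=316
  425^659=702  425^660=247  425^661=290  425^662=619
Found 619 at exponent 662.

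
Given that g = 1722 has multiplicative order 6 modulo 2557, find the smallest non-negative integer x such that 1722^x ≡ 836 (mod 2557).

5

Successive powers of 1722 modulo 2557:
  1722^0=1  1722^1=1722  1722^2=1721  1722^3=2556  1722^4=835  1722^5=836
So 1722^5 ≡ 836 (mod 2557), giving x = 5.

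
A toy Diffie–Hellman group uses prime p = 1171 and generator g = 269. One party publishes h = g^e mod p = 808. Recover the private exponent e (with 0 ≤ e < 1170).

164

Baby-step giant-step with m = ceil(sqrt(1170)) = 35.
Baby table (269^j mod 1171 for j=0..34):
  0:1  1:269  2:930  3:747  4:702  5:307  6:613  7:957
  8:984  9:50  10:569  11:831  12:1049  13:1141  14:127  15:204
  16:1010  17:18  18:158  19:346  20:565  21:926  22:842  23:495
  24:832  25:147  26:900  27:874  28:906  29:146  30:631  31:1115
  32:159  33:615  34:324
Giant step factor: 269^(-35) ≡ 7 (mod 1171).
Scan 808·7^i mod 1171 for i = 0, 1, …:
  i=0: 808   i=1: 972   i=2: 949   i=3: 788
  i=4: 832
Match at i=4, j=24: e = 4·35 + 24 = 164.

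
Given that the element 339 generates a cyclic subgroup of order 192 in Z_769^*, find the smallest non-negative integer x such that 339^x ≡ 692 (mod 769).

Baby-step giant-step with m = ceil(sqrt(192)) = 14.
Baby table (339^j mod 769 for j=0..13):
  0:1  1:339  2:340  3:679  4:250  5:160  6:410  7:570
  8:211  9:12  10:223  11:235  12:458  13:693
Giant step factor: 339^(-14) ≡ 461 (mod 769).
Scan 692·461^i mod 769 for i = 0, 1, …:
  i=0: 692   i=1: 646   i=2: 203   i=3: 534
  i=4: 94   i=5: 270   i=6: 661   i=7: 197
  i=8: 75   i=9: 739   i=10: 12
Match at i=10, j=9: x = 10·14 + 9 = 149.

149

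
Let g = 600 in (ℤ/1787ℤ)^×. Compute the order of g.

1786

The order of 600 must divide p − 1 = 1786 = 2 · 19 · 47.
Divisors: 1, 2, 19, 38, 47, 94, 893, 1786.
Check each in increasing order: 600^1 ≡ 600;  600^2 ≡ 813;  600^19 ≡ 1697;  600^38 ≡ 952;  600^47 ≡ 1751;  600^94 ≡ 1296;  600^893 ≡ 1786;  600^1786 ≡ 1.
Smallest exponent giving 1 is 1786.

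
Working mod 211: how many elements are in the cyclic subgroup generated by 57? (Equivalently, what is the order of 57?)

210

The order of 57 must divide p − 1 = 210 = 2 · 3 · 5 · 7.
Divisors: 1, 2, 3, 5, 6, 7, 10, 14, 15, 21, 30, 35, 42, 70, 105, 210.
Check each in increasing order: 57^1 ≡ 57;  57^2 ≡ 84;  57^3 ≡ 146;  57^5 ≡ 26;  57^6 ≡ 5;  57^7 ≡ 74;  57^10 ≡ 43;  57^14 ≡ 201;  57^15 ≡ 63;  57^21 ≡ 104;  57^30 ≡ 171;  57^35 ≡ 15;  57^42 ≡ 55;  57^70 ≡ 14;  57^105 ≡ 210;  57^210 ≡ 1.
Smallest exponent giving 1 is 210.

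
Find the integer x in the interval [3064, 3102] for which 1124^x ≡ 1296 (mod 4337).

3084

Compute 1124^3064 mod 4337 = 2268, then multiply by 1124 repeatedly:
  1124^3064=2268  1124^3065=3413  1124^3066=2304  1124^3067=507  1124^3068=1721
  1124^3069=102  1124^3070=1886  1124^3071=3408  1124^3072=1021  1124^3073=2636
  1124^3074=693  1124^3075=2609  1124^3076=704  1124^3077=1962  1124^3078=2092
  1124^3079=754  1124^3080=1781  1124^3081=2487  1124^3082=2360  1124^3083=2733
  1124^3084=1296
Found 1296 at exponent 3084.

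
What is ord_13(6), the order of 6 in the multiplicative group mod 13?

The order of 6 must divide p − 1 = 12 = 2^2 · 3.
Divisors: 1, 2, 3, 4, 6, 12.
Check each in increasing order: 6^1 ≡ 6;  6^2 ≡ 10;  6^3 ≡ 8;  6^4 ≡ 9;  6^6 ≡ 12;  6^12 ≡ 1.
Smallest exponent giving 1 is 12.

12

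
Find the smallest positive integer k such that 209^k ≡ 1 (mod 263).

262

The order of 209 must divide p − 1 = 262 = 2 · 131.
Divisors: 1, 2, 131, 262.
Check each in increasing order: 209^1 ≡ 209;  209^2 ≡ 23;  209^131 ≡ 262;  209^262 ≡ 1.
Smallest exponent giving 1 is 262.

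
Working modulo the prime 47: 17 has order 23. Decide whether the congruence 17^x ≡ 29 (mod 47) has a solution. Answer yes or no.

no

29 ∈ ⟨17⟩ iff 29^23 ≡ 1 (mod 47), since |⟨17⟩| = 23.
29^23 mod 47 = 46.
Since 46 ≠ 1, 29 does not lie in the subgroup.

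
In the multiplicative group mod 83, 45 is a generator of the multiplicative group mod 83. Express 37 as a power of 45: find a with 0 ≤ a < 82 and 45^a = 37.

38

Baby-step giant-step with m = ceil(sqrt(82)) = 10.
Baby table (45^j mod 83 for j=0..9):
  0:1  1:45  2:33  3:74  4:10  5:35  6:81  7:76
  8:17  9:18
Giant step factor: 45^(-10) ≡ 29 (mod 83).
Scan 37·29^i mod 83 for i = 0, 1, …:
  i=0: 37   i=1: 77   i=2: 75   i=3: 17
Match at i=3, j=8: a = 3·10 + 8 = 38.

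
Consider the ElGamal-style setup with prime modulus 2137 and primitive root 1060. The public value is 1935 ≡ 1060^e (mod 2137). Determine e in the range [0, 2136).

Baby-step giant-step with m = ceil(sqrt(2136)) = 47.
Baby table (1060^j mod 2137 for j=0..46):
  0:1  1:1060  2:1675  3:1790  4:1881  5:39  6:737  7:1215
  8:1426  9:701  10:1521  11:962  12:371  13:52  14:1695  15:1620
  16:1189  17:1647  18:2028  19:1995  20:1207  21:1494  22:123  23:23
  24:873  25:59  26:567  27:523  28:897  29:1992  30:164  31:743
  32:1164  33:791  34:756  35:2122  36:1196  37:519  38:931  39:1703
  40:1552  41:1767  42:1008  43:2117  44:170  45:692  46:529
Giant step factor: 1060^(-47) ≡ 437 (mod 2137).
Scan 1935·437^i mod 2137 for i = 0, 1, …:
  i=0: 1935   i=1: 1480   i=2: 1386   i=3: 911
  i=4: 625   i=5: 1726   i=6: 2038   i=7: 1614
  i=8: 108   i=9: 182     …   i=29: 43
  i=30: 1695
Match at i=30, j=14: e = 30·47 + 14 = 1424.

1424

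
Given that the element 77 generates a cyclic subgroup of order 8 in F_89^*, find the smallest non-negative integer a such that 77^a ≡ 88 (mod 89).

4

Successive powers of 77 modulo 89:
  77^0=1  77^1=77  77^2=55  77^3=52  77^4=88
So 77^4 ≡ 88 (mod 89), giving a = 4.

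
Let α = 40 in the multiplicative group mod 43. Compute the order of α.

The order of 40 must divide p − 1 = 42 = 2 · 3 · 7.
Divisors: 1, 2, 3, 6, 7, 14, 21, 42.
Check each in increasing order: 40^1 ≡ 40;  40^2 ≡ 9;  40^3 ≡ 16;  40^6 ≡ 41;  40^7 ≡ 6;  40^14 ≡ 36;  40^21 ≡ 1.
Smallest exponent giving 1 is 21.

21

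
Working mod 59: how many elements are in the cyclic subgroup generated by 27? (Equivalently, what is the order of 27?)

29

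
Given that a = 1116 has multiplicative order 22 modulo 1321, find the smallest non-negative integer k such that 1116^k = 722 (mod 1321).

20

Successive powers of 1116 modulo 1321:
  1116^0=1  1116^1=1116  1116^2=1074  1116^3=437  1116^4=243  1116^5=383
  1116^6=745  1116^7=511  1116^8=925  1116^9=599  1116^10=58  1116^11=1320
  1116^12=205  1116^13=247  1116^14=884  1116^15=1078  1116^16=938  1116^17=576
  1116^18=810  1116^19=396  1116^20=722
So 1116^20 ≡ 722 (mod 1321), giving k = 20.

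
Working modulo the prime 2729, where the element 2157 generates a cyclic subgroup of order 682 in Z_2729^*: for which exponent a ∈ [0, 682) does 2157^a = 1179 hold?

136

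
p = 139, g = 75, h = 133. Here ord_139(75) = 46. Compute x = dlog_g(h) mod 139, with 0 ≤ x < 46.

7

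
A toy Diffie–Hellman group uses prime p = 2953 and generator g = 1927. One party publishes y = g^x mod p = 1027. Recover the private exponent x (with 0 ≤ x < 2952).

1138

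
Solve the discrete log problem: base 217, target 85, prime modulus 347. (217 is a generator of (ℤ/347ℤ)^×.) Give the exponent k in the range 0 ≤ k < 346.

308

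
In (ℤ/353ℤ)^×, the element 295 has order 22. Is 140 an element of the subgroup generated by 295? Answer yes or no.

yes

⟨295⟩ has order 22; its elements mod 353 are {1, 16, 22, 58, 97, 122, 131, 136, 140, 166, 168, 185, 187, 213, 217, 222, 231, 256, 295, 331, 337, 352}.
140 is in this set.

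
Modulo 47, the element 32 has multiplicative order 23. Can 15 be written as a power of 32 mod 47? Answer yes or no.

no

15 ∈ ⟨32⟩ iff 15^23 ≡ 1 (mod 47), since |⟨32⟩| = 23.
15^23 mod 47 = 46.
Since 46 ≠ 1, 15 does not lie in the subgroup.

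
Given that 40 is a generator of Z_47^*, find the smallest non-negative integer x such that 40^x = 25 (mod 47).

Baby-step giant-step with m = ceil(sqrt(46)) = 7.
Baby table (40^j mod 47 for j=0..6):
  0:1  1:40  2:2  3:33  4:4  5:19  6:8
Giant step factor: 40^(-7) ≡ 26 (mod 47).
Scan 25·26^i mod 47 for i = 0, 1, …:
  i=0: 25   i=1: 39   i=2: 27   i=3: 44
  i=4: 16   i=5: 40
Match at i=5, j=1: x = 5·7 + 1 = 36.

36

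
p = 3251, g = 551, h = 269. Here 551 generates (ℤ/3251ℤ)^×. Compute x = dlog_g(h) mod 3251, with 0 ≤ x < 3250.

664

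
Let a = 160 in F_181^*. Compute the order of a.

180

The order of 160 must divide p − 1 = 180 = 2^2 · 3^2 · 5.
Divisors: 1, 2, 3, 4, 5, 6, 9, 10, 12, 15, 18, 20, 30, 36, 45, 60, 90, 180.
Check each in increasing order: 160^1 ≡ 160;  160^2 ≡ 79;  160^3 ≡ 151;  160^4 ≡ 87;  160^5 ≡ 164;  160^6 ≡ 176;  160^9 ≡ 150;  160^10 ≡ 108;  160^12 ≡ 25;  160^15 ≡ 155;  160^18 ≡ 56;  160^20 ≡ 80;  160^30 ≡ 133;  160^36 ≡ 59;  160^45 ≡ 162;  160^60 ≡ 132;  160^90 ≡ 180;  160^180 ≡ 1.
Smallest exponent giving 1 is 180.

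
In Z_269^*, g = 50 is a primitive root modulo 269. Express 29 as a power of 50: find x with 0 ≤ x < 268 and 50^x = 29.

75

Baby-step giant-step with m = ceil(sqrt(268)) = 17.
Baby table (50^j mod 269 for j=0..16):
  0:1  1:50  2:79  3:184  4:54  5:10  6:231  7:252
  8:226  9:2  10:100  11:158  12:99  13:108  14:20  15:193
  16:235
Giant step factor: 50^(-17) ≡ 147 (mod 269).
Scan 29·147^i mod 269 for i = 0, 1, …:
  i=0: 29   i=1: 228   i=2: 160   i=3: 117
  i=4: 252
Match at i=4, j=7: x = 4·17 + 7 = 75.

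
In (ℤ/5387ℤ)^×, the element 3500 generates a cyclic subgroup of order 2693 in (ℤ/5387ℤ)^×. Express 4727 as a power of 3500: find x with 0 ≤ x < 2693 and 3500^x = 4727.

1988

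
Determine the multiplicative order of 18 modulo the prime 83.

The order of 18 must divide p − 1 = 82 = 2 · 41.
Divisors: 1, 2, 41, 82.
Check each in increasing order: 18^1 ≡ 18;  18^2 ≡ 75;  18^41 ≡ 82;  18^82 ≡ 1.
Smallest exponent giving 1 is 82.

82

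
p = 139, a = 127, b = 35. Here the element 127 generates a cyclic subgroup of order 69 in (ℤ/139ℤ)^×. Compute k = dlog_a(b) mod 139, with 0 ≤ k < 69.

16

Baby-step giant-step with m = ceil(sqrt(69)) = 9.
Baby table (127^j mod 139 for j=0..8):
  0:1  1:127  2:5  3:79  4:25  5:117  6:125  7:29
  8:69
Giant step factor: 127^(-9) ≡ 116 (mod 139).
Scan 35·116^i mod 139 for i = 0, 1, …:
  i=0: 35   i=1: 29
Match at i=1, j=7: k = 1·9 + 7 = 16.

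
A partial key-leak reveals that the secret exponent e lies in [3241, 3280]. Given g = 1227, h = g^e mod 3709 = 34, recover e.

3262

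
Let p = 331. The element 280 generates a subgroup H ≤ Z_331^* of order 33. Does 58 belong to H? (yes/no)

no

58 ∈ ⟨280⟩ iff 58^33 ≡ 1 (mod 331), since |⟨280⟩| = 33.
58^33 mod 331 = 64.
Since 64 ≠ 1, 58 does not lie in the subgroup.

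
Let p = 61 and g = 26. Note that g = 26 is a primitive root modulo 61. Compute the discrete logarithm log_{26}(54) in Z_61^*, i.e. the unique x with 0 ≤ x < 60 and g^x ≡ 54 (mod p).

Baby-step giant-step with m = ceil(sqrt(60)) = 8.
Baby table (26^j mod 61 for j=0..7):
  0:1  1:26  2:5  3:8  4:25  5:40  6:3  7:17
Giant step factor: 26^(-8) ≡ 57 (mod 61).
Scan 54·57^i mod 61 for i = 0, 1, …:
  i=0: 54   i=1: 28   i=2: 10   i=3: 21
  i=4: 38   i=5: 31   i=6: 59   i=7: 8
Match at i=7, j=3: x = 7·8 + 3 = 59.

59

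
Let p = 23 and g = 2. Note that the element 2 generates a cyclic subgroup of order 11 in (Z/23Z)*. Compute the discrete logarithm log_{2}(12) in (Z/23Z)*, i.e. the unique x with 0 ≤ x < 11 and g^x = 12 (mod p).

Successive powers of 2 modulo 23:
  2^0=1  2^1=2  2^2=4  2^3=8  2^4=16  2^5=9
  2^6=18  2^7=13  2^8=3  2^9=6  2^10=12
So 2^10 ≡ 12 (mod 23), giving x = 10.

10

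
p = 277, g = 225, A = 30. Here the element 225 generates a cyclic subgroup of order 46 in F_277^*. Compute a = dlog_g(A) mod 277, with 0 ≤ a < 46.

Baby-step giant-step with m = ceil(sqrt(46)) = 7.
Baby table (225^j mod 277 for j=0..6):
  0:1  1:225  2:211  3:108  4:201  5:74  6:30
Giant step factor: 225^(-7) ≡ 258 (mod 277).
Scan 30·258^i mod 277 for i = 0, 1, …:
  i=0: 30
Match at i=0, j=6: a = 0·7 + 6 = 6.

6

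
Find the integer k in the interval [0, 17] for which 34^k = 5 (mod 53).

Compute 34^0 mod 53 = 1, then multiply by 34 repeatedly:
  34^0=1  34^1=34  34^2=43  34^3=31  34^4=47
  34^5=8  34^6=7  34^7=26  34^8=36  34^9=5
Found 5 at exponent 9.

9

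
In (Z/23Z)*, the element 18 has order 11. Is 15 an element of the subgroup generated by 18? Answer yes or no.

no

⟨18⟩ has order 11; its elements mod 23 are {1, 2, 3, 4, 6, 8, 9, 12, 13, 16, 18}.
15 is not in this set.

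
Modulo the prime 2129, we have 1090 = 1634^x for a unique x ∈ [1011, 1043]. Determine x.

Compute 1634^1011 mod 2129 = 1589, then multiply by 1634 repeatedly:
  1634^1011=1589  1634^1012=1175  1634^1013=1721  1634^1014=1834  1634^1015=1253
  1634^1016=1433  1634^1017=1751  1634^1018=1887  1634^1019=566  1634^1020=858
  1634^1021=1090
Found 1090 at exponent 1021.

1021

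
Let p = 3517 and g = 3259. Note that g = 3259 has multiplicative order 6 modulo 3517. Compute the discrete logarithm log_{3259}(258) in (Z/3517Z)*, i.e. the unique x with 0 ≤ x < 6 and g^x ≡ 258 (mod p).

4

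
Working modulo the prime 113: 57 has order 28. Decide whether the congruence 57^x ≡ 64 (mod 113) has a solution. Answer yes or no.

yes

64 ∈ ⟨57⟩ iff 64^28 ≡ 1 (mod 113), since |⟨57⟩| = 28.
64^28 mod 113 = 1.
Since 1 = 1, 64 lies in the subgroup.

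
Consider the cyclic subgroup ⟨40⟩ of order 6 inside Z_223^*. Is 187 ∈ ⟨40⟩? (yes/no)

187 ∈ ⟨40⟩ iff 187^6 ≡ 1 (mod 223), since |⟨40⟩| = 6.
187^6 mod 223 = 171.
Since 171 ≠ 1, 187 does not lie in the subgroup.

no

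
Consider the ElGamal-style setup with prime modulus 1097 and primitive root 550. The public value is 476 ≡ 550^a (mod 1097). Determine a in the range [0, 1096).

Baby-step giant-step with m = ceil(sqrt(1096)) = 34.
Baby table (550^j mod 1097 for j=0..33):
  0:1  1:550  2:825  3:689  4:485  5:179  6:817  7:677
  8:467  9:152  10:228  11:342  12:513  13:221  14:880  15:223
  16:883  17:776  18:67  19:649  20:425  21:89  22:682  23:1023
  24:986  25:382  26:573  27:311  28:1015  29:974  30:364  31:546
  32:819  33:680
Giant step factor: 550^(-34) ≡ 1040 (mod 1097).
Scan 476·1040^i mod 1097 for i = 0, 1, …:
  i=0: 476   i=1: 293   i=2: 851   i=3: 858
  i=4: 459   i=5: 165   i=6: 468   i=7: 749
  i=8: 90   i=9: 355     …   i=26: 213
  i=27: 1023
Match at i=27, j=23: a = 27·34 + 23 = 941.

941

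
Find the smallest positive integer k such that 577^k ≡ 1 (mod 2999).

1499

The order of 577 must divide p − 1 = 2998 = 2 · 1499.
Divisors: 1, 2, 1499, 2998.
Check each in increasing order: 577^1 ≡ 577;  577^2 ≡ 40;  577^1499 ≡ 1.
Smallest exponent giving 1 is 1499.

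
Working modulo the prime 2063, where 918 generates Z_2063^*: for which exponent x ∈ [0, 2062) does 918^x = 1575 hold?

1948

Baby-step giant-step with m = ceil(sqrt(2062)) = 46.
Baby table (918^j mod 2063 for j=0..45):
  0:1  1:918  2:1020  3:1821  4:648  5:720  6:800  7:2035
  8:1115  9:322  10:587  11:423  12:470  13:293  14:784  15:1788
  16:1299  17:68  18:534  19:1281  20:48  21:741  22:1511  23:762
  24:159  25:1552  26:1266  27:719  28:1945  29:1015  30:1357  31:1737
  32:1930  33:1686  34:498  35:1241  36:462  37:1201  38:876  39:1661
  40:241  41:497  42:323  43:1505  44:1443  45:228
Giant step factor: 918^(-46) ≡ 2006 (mod 2063).
Scan 1575·2006^i mod 2063 for i = 0, 1, …:
  i=0: 1575   i=1: 997   i=2: 935   i=3: 343
  i=4: 1079   i=5: 387   i=6: 634   i=7: 996
  i=8: 992   i=9: 1220     …   i=41: 1063
  i=42: 1299
Match at i=42, j=16: x = 42·46 + 16 = 1948.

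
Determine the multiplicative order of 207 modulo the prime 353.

44

The order of 207 must divide p − 1 = 352 = 2^5 · 11.
Divisors: 1, 2, 4, 8, 11, 16, 22, 32, 44, 88, 176, 352.
Check each in increasing order: 207^1 ≡ 207;  207^2 ≡ 136;  207^4 ≡ 140;  207^8 ≡ 185;  207^11 ≡ 311;  207^16 ≡ 337;  207^22 ≡ 352;  207^32 ≡ 256;  207^44 ≡ 1.
Smallest exponent giving 1 is 44.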